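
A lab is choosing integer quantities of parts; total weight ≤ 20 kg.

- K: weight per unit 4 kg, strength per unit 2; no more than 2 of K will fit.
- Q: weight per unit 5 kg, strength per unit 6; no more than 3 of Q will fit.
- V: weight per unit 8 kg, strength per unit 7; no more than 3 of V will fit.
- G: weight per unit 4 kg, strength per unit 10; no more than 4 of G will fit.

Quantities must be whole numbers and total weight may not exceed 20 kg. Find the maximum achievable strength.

42

Take 1×K and 4×G: weight 20 ≤ 20, strength 1·2 + 4·10 = 42.
G has the best ratio (10/4) and is taken to its limit of 4; remaining capacity is filled optimally with the others.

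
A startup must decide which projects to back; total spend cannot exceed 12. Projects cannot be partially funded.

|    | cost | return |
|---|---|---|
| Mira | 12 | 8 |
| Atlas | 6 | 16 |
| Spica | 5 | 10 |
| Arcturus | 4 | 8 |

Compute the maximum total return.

26

Atlas + Spica: cost 6 + 5 = 11 ≤ 12, return 16 + 10 = 26.
Atlas + Arcturus: cost 6 + 4 = 10 ≤ 12, return 16 + 8 = 24.
Spica + Arcturus: cost 5 + 4 = 9 ≤ 12, return 10 + 8 = 18.
Best is Atlas and Spica with total return 26.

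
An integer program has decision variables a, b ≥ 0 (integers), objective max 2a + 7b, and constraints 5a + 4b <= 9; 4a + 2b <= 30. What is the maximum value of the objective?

Relaxing integrality, the LP optimum is 15.75 at (a,b) = (0, 2.25), which is not an integer point.
(a,b)=(0,2) is feasible, giving 14.
(a,b)=(1,1) is feasible, giving 9.
(a,b)=(0,1) is feasible, giving 7.
The best lattice point is (0,2), giving 14.

14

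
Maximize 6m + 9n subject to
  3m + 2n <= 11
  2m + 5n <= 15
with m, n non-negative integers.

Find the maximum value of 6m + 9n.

(m,n)=(2,2): 3·2+2·2=10≤11, 2·2+5·2=14≤15, objective 30.
(m,n)=(3,1): 3·3+2·1=11≤11, 2·3+5·1=11≤15, objective 27.
(m,n)=(1,2): 3·1+2·2=7≤11, 2·1+5·2=12≤15, objective 24.
Maximum is 30 at (m,n)=(2,2).

30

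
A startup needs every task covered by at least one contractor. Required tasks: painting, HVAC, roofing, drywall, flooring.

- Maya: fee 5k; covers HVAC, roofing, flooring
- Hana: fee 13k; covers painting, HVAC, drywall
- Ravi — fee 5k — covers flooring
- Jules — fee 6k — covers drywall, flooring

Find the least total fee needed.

The greedy cost-per-new-task heuristic would pick Maya, Jules, and Hana for 24, but a cheaper cover exists.
Choose Maya and Hana: together they cover painting, HVAC, roofing, drywall, flooring — every task.
Total fee: 5 + 13 = 18.
No cover costs less than 18.

18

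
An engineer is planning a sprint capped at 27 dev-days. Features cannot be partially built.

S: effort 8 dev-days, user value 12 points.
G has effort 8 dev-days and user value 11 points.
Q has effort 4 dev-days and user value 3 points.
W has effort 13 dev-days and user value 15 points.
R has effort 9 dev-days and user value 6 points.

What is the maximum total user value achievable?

30

Allowing fractional choices, the relaxed optimum would be about 35.7, but features are indivisible.
S + Q + W: effort 8 + 4 + 13 = 25 ≤ 27, user value 12 + 3 + 15 = 30.
S + G + R: effort 8 + 8 + 9 = 25 ≤ 27, user value 12 + 11 + 6 = 29.
G + Q + W: effort 8 + 4 + 13 = 25 ≤ 27, user value 11 + 3 + 15 = 29.
Best is S, Q, and W with total user value 30.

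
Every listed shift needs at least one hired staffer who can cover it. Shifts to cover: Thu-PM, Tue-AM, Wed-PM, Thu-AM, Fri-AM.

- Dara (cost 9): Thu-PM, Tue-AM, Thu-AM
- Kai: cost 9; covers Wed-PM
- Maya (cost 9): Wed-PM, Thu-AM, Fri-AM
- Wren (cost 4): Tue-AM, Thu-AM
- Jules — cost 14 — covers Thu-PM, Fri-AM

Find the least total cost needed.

Choose Dara and Maya: together they cover Thu-PM, Tue-AM, Wed-PM, Thu-AM, Fri-AM — every shift.
Total cost: 9 + 9 = 18.

18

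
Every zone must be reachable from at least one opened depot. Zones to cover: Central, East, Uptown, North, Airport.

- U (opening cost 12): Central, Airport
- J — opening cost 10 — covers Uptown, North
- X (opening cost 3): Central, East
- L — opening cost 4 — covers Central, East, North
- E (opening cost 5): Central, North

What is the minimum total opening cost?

Choose U, J, and X: together they cover Central, East, Uptown, North, Airport — every zone.
Total opening cost: 12 + 10 + 3 = 25.

25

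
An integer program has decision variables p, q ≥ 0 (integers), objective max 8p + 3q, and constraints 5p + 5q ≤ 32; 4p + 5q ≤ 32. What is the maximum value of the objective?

48

The continuous relaxation peaks at (6.4, 0) with value 51.20; rounding to a feasible lattice point costs some objective.
(p,q)=(6,0): 5·6+5·0=30≤32, 4·6+5·0=24≤32, objective 48.
(p,q)=(5,1): 5·5+5·1=30≤32, 4·5+5·1=25≤32, objective 43.
(p,q)=(5,0): 5·5+5·0=25≤32, 4·5+5·0=20≤32, objective 40.
Maximum is 48 at (p,q)=(6,0).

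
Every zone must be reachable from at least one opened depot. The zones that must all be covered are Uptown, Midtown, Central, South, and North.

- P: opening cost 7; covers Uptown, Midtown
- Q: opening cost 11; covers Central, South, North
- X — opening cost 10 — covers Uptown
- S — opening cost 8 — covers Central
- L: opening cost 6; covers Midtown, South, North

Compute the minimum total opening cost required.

The greedy cost-per-new-zone heuristic would pick L, P, and S for 21, but a cheaper cover exists.
Choose P and Q: together they cover Uptown, Midtown, Central, South, North — every zone.
Total opening cost: 7 + 11 = 18.
No cover costs less than 18.

18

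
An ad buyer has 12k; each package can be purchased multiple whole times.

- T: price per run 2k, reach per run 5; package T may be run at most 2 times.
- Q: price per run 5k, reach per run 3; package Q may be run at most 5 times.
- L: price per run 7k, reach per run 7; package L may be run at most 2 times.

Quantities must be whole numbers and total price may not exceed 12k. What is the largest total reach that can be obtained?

17

2×T and 1×L: price 11 ≤ 12, reach 2·5 + 1·7 = 17.
2×T and 1×Q: price 9 ≤ 12, reach 2·5 + 1·3 = 13.
Best is 17.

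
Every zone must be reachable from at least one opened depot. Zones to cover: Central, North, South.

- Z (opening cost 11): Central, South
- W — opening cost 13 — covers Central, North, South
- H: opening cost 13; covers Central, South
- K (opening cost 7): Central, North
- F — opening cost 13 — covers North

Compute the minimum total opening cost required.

13

The greedy cost-per-new-zone heuristic would pick K and Z for 18, but a cheaper cover exists.
W alone covers Central, North, South — every zone.
Total opening cost: 13.
No cover costs less than 13.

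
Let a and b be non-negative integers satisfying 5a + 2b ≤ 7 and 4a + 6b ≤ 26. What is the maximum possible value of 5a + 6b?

18

(a,b)=(0,3) is feasible, giving 18.
(a,b)=(0,2) is feasible, giving 12.
No feasible integer point exceeds 18.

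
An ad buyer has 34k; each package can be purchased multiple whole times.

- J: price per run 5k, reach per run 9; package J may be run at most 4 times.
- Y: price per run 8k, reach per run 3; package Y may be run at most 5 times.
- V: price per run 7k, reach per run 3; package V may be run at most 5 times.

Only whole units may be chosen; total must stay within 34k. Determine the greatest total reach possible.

42

This is a bounded integer knapsack.
Take 4×J and 2×V: price 34 ≤ 34, reach 4·9 + 2·3 = 42.
J has the best ratio (9/5) and is taken to its limit of 4; remaining capacity is filled optimally with the others.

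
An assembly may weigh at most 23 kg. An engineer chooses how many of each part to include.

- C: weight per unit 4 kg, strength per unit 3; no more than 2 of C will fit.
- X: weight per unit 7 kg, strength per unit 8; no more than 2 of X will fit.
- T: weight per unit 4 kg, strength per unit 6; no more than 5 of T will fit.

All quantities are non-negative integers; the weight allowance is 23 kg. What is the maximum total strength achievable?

1×X and 4×T: weight 23 ≤ 23, strength 1·8 + 4·6 = 32.
5×T: weight 20 ≤ 23, strength 5·6 = 30.
Best is 32.

32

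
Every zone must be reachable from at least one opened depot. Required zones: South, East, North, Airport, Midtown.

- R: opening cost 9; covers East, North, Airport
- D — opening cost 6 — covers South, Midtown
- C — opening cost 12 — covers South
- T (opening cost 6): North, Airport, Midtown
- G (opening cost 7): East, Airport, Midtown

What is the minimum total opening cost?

The greedy cost-per-new-zone heuristic would pick T, D, and G for 19, but a cheaper cover exists.
Choose R and D: together they cover South, East, North, Airport, Midtown — every zone.
Total opening cost: 9 + 6 = 15.
No cover costs less than 15.

15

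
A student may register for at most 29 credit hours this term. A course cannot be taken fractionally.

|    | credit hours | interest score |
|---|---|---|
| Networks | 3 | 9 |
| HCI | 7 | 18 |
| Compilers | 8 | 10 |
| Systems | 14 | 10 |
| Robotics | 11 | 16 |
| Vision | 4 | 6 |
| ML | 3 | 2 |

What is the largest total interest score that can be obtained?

Networks + HCI + Compilers + Robotics: credit hours 3 + 7 + 8 + 11 = 29 ≤ 29, interest score 9 + 18 + 10 + 16 = 53.
Networks + HCI + Robotics + Vision + ML: credit hours 3 + 7 + 11 + 4 + 3 = 28 ≤ 29, interest score 9 + 18 + 16 + 6 + 2 = 51.
Networks + HCI + Robotics + Vision: credit hours 3 + 7 + 11 + 4 = 25 ≤ 29, interest score 9 + 18 + 16 + 6 = 49.
Best is Networks, HCI, Compilers, and Robotics with total interest score 53.

53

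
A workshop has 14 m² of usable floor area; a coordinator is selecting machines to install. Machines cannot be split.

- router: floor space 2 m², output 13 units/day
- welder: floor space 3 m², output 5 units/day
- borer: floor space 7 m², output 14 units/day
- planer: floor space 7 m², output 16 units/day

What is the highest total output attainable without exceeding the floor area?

34

This is an integer program with binary decision variables.
Allowing fractional choices, the relaxed optimum would be about 39.0, but machines are indivisible.
router + welder + planer: floor space 2 + 3 + 7 = 12 ≤ 14, output 13 + 5 + 16 = 34.
borer + planer: floor space 7 + 7 = 14 ≤ 14, output 14 + 16 = 30.
router + welder + borer: floor space 2 + 3 + 7 = 12 ≤ 14, output 13 + 5 + 14 = 32.
Best is router, welder, and planer with total output 34.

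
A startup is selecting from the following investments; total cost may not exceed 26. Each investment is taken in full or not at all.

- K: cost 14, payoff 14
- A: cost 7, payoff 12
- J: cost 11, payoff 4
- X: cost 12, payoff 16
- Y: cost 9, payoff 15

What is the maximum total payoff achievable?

Take X and Y: cost 12 + 9 = 21 ≤ 26, payoff 16 + 15 = 31.
No other feasible combination does better.

31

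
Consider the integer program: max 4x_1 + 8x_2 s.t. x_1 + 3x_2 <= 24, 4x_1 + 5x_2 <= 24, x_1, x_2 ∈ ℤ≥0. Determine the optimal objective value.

Relaxing integrality, the LP optimum is 38.40 at (x_1,x_2) = (0, 4.8), which is not an integer point.
(x_1,x_2)=(1,4): 1·1+3·4=13≤24, 4·1+5·4=24≤24, objective 36.
(x_1,x_2)=(0,4): 1·0+3·4=12≤24, 4·0+5·4=20≤24, objective 32.
(x_1,x_2)=(2,3): 1·2+3·3=11≤24, 4·2+5·3=23≤24, objective 32.
No feasible integer point exceeds 36.

36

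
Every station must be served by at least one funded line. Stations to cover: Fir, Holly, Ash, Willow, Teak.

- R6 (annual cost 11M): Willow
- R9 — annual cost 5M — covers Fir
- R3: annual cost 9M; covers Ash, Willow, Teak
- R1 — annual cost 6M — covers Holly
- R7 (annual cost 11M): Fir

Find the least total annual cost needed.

Choose R9, R3, and R1: together they cover Fir, Holly, Ash, Willow, Teak — every station.
Total annual cost: 5 + 9 + 6 = 20.
No cover costs less than 20.

20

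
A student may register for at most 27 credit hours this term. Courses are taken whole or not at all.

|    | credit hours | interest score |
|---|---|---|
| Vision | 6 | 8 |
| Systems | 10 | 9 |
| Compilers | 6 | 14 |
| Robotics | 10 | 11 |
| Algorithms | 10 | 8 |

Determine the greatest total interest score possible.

34

Vision + Compilers + Robotics: credit hours 6 + 6 + 10 = 22 ≤ 27, interest score 8 + 14 + 11 = 33.
Systems + Compilers + Robotics: credit hours 10 + 6 + 10 = 26 ≤ 27, interest score 9 + 14 + 11 = 34.
Compilers + Robotics + Algorithms: credit hours 6 + 10 + 10 = 26 ≤ 27, interest score 14 + 11 + 8 = 33.
Best is Systems, Compilers, and Robotics with total interest score 34.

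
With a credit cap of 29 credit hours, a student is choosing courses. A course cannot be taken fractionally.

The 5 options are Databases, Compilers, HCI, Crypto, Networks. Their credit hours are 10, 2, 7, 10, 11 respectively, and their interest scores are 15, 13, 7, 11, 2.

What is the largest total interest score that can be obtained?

46

This is a 0-1 knapsack instance.
Databases + Compilers + HCI + Crypto: credit hours 10 + 2 + 7 + 10 = 29 ≤ 29, interest score 15 + 13 + 7 + 11 = 46.
Databases + Compilers + Crypto: credit hours 10 + 2 + 10 = 22 ≤ 29, interest score 15 + 13 + 11 = 39.
Best is Databases, Compilers, HCI, and Crypto with total interest score 46.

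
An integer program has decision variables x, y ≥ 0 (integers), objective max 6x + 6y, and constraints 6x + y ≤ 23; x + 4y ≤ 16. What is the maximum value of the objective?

(x,y)=(3,3): 6·3+1·3=21≤23, 1·3+4·3=15≤16, objective 36.
(x,y)=(2,3): 6·2+1·3=15≤23, 1·2+4·3=14≤16, objective 30.
(x,y)=(3,2): 6·3+1·2=20≤23, 1·3+4·2=11≤16, objective 30.
No feasible integer point exceeds 36.

36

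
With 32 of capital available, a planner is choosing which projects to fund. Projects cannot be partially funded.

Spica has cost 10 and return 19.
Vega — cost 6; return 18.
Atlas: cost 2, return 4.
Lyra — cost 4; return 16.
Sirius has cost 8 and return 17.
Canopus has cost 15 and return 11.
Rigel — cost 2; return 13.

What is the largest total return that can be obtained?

87

Spica + Vega + Atlas + Lyra + Sirius + Rigel: cost 10 + 6 + 2 + 4 + 8 + 2 = 32 ≤ 32, return 19 + 18 + 4 + 16 + 17 + 13 = 87.
Spica + Vega + Atlas + Lyra + Sirius: cost 10 + 6 + 2 + 4 + 8 = 30 ≤ 32, return 19 + 18 + 4 + 16 + 17 = 74.
Spica + Vega + Lyra + Sirius + Rigel: cost 10 + 6 + 4 + 8 + 2 = 30 ≤ 32, return 19 + 18 + 16 + 17 + 13 = 83.
Best is Spica, Vega, Atlas, Lyra, Sirius, and Rigel with total return 87.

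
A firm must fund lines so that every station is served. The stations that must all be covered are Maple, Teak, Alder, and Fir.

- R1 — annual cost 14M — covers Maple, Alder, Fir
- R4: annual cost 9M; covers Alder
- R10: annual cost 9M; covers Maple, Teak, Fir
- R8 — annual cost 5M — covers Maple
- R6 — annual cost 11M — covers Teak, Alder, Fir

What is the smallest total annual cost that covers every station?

16

The greedy cost-per-new-station heuristic would pick R10 and R4 for 18, but a cheaper cover exists.
Choose R8 and R6: together they cover Maple, Teak, Alder, Fir — every station.
Total annual cost: 5 + 11 = 16.
No cover costs less than 16.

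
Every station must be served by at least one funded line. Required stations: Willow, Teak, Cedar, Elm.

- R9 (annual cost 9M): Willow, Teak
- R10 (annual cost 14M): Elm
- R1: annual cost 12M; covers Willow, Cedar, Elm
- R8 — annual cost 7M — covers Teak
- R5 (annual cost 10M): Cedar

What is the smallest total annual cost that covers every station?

This is a weighted set-cover instance.
Choose R1 and R8: together they cover Willow, Teak, Cedar, Elm — every station.
Total annual cost: 12 + 7 = 19.

19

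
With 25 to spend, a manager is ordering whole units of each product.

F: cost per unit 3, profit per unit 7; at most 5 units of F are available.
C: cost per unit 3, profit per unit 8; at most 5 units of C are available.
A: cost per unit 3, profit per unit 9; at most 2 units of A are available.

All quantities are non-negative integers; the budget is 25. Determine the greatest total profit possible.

This is a bounded integer knapsack.
2×F, 4×C, and 2×A: cost 24 ≤ 25, profit 2·7 + 4·8 + 2·9 = 64.
1×F, 5×C, and 2×A: cost 24 ≤ 25, profit 1·7 + 5·8 + 2·9 = 65.
Best is 65.

65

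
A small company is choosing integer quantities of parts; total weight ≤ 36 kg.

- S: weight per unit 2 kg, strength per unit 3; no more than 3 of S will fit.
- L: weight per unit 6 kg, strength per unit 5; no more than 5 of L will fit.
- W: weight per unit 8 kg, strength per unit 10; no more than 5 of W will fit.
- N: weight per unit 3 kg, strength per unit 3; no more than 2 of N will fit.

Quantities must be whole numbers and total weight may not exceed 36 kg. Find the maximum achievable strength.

46

3×S, 3×W, and 2×N: weight 36 ≤ 36, strength 3·3 + 3·10 + 2·3 = 45.
2×S and 4×W: weight 36 ≤ 36, strength 2·3 + 4·10 = 46.
Best is 46.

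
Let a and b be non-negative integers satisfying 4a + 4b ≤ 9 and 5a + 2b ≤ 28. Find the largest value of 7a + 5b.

14

(a,b)=(2,0): 4·2+4·0=8≤9, 5·2+2·0=10≤28, objective 14.
(a,b)=(1,1): 4·1+4·1=8≤9, 5·1+2·1=7≤28, objective 12.
(a,b)=(1,0): 4·1+4·0=4≤9, 5·1+2·0=5≤28, objective 7.
Maximum is 14 at (a,b)=(2,0).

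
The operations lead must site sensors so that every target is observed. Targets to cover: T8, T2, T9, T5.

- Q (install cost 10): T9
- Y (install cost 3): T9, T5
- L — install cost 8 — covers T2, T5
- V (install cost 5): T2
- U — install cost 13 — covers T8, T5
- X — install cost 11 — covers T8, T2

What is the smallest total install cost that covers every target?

The greedy cost-per-new-target heuristic would pick Y, V, and X for 19, but a cheaper cover exists.
Choose Y and X: together they cover T8, T2, T9, T5 — every target.
Total install cost: 3 + 11 = 14.
No cover costs less than 14.

14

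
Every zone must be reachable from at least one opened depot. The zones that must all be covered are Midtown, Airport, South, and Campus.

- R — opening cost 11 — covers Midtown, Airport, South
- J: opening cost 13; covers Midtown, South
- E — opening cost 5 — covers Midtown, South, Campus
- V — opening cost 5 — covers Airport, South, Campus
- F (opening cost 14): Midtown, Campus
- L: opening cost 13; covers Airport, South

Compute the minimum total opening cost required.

Choose E and V: together they cover Midtown, Airport, South, Campus — every zone.
Total opening cost: 5 + 5 = 10.
No cover costs less than 10.

10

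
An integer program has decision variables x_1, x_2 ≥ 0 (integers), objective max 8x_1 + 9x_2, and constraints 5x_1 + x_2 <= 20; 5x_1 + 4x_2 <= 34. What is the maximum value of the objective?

Relaxing integrality, the LP optimum is 76.50 at (x_1,x_2) = (0, 8.5), which is not an integer point.
(x_1,x_2)=(0,8): 5·0+1·8=8≤20, 5·0+4·8=32≤34, objective 72.
(x_1,x_2)=(1,7): 5·1+1·7=12≤20, 5·1+4·7=33≤34, objective 71.
(x_1,x_2)=(0,7): 5·0+1·7=7≤20, 5·0+4·7=28≤34, objective 63.
No feasible integer point exceeds 72.

72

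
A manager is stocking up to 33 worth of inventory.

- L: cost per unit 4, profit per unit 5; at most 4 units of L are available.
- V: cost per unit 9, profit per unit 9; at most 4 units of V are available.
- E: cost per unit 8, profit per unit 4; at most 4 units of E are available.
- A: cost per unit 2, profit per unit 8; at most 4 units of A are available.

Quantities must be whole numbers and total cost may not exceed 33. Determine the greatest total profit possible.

61

A has the best ratio (8/2); taking only A gives at most 4×8 = 32 (stopped by the supply cap of 4).
Mixing does better — 4×L, 1×V, and 4×A: cost 33 ≤ 33, profit 4·5 + 1·9 + 4·8 = 61.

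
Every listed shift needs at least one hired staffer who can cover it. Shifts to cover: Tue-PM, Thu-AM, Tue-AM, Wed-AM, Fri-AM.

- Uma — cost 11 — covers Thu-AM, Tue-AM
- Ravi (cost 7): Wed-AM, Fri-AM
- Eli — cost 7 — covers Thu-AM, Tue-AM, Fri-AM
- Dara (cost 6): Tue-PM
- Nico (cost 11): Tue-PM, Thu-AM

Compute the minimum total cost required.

20

This is a weighted set-cover instance.
Choose Ravi, Eli, and Dara: together they cover Tue-PM, Thu-AM, Tue-AM, Wed-AM, Fri-AM — every shift.
Total cost: 7 + 7 + 6 = 20.
No cover costs less than 20.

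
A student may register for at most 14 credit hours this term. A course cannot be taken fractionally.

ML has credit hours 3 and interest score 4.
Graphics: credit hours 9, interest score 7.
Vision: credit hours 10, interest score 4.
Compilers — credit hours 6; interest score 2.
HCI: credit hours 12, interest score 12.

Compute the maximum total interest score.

ML + Graphics: credit hours 3 + 9 = 12 ≤ 14, interest score 4 + 7 = 11.
HCI: credit hours 12 ≤ 14, interest score 12.
Best is HCI with total interest score 12.

12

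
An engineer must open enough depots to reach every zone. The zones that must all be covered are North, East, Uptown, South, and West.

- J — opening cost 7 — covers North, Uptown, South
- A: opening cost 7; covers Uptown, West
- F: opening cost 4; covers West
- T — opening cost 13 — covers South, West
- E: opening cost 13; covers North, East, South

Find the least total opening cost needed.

20

This is a weighted set-cover instance.
The greedy cost-per-new-zone heuristic would pick J, F, and E for 24, but a cheaper cover exists.
Choose A and E: together they cover North, East, Uptown, South, West — every zone.
Total opening cost: 7 + 13 = 20.
No cover costs less than 20.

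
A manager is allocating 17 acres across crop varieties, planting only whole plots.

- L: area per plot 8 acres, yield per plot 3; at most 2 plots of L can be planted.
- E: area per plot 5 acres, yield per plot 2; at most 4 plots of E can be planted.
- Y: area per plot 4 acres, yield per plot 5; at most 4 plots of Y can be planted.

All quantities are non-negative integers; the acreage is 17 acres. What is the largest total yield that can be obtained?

20

This is a bounded integer knapsack.
Y has the best ratio (5/4); taking only Y gives at most 4×5 = 20 (stopped by the area limit).
Optimal: 4×Y: area 16 ≤ 17, yield 4·5 = 20.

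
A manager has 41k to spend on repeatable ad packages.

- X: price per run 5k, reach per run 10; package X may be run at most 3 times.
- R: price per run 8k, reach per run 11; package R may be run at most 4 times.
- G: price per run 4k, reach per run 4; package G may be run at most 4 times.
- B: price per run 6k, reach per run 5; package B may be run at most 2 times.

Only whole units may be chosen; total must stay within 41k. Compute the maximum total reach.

63

3×X and 3×R: price 39 ≤ 41, reach 3·10 + 3·11 = 63.
3×X, 2×R, 1×G, and 1×B: price 41 ≤ 41, reach 3·10 + 2·11 + 1·4 + 1·5 = 61.
Best is 63.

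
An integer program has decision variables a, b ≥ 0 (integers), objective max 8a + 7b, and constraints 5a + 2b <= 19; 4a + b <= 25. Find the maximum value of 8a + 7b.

63

Relaxing integrality, the LP optimum is 66.50 at (a,b) = (0, 9.5), which is not an integer point.
(a,b)=(0,9): 5·0+2·9=18≤19, 4·0+1·9=9≤25, objective 63.
(a,b)=(0,8): 5·0+2·8=16≤19, 4·0+1·8=8≤25, objective 56.
Maximum is 63 at (a,b)=(0,9).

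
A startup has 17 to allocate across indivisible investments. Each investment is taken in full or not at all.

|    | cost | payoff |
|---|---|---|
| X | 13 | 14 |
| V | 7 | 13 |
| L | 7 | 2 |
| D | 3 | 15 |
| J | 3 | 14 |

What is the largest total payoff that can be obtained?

Allowing fractional choices, the relaxed optimum would be about 46.3, but investments are indivisible.
L + D + J: cost 7 + 3 + 3 = 13 ≤ 17, payoff 2 + 15 + 14 = 31.
V + D + J: cost 7 + 3 + 3 = 13 ≤ 17, payoff 13 + 15 + 14 = 42.
Best is V, D, and J with total payoff 42.

42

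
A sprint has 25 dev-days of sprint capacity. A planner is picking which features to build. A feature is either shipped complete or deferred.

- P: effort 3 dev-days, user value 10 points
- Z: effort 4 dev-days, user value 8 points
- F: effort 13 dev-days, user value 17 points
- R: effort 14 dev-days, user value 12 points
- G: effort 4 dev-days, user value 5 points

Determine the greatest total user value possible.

This is a 0-1 knapsack instance.
P + Z + R + G: effort 3 + 4 + 14 + 4 = 25 ≤ 25, user value 10 + 8 + 12 + 5 = 35.
P + Z + F + G: effort 3 + 4 + 13 + 4 = 24 ≤ 25, user value 10 + 8 + 17 + 5 = 40.
P + Z + F: effort 3 + 4 + 13 = 20 ≤ 25, user value 10 + 8 + 17 = 35.
Best is P, Z, F, and G with total user value 40.

40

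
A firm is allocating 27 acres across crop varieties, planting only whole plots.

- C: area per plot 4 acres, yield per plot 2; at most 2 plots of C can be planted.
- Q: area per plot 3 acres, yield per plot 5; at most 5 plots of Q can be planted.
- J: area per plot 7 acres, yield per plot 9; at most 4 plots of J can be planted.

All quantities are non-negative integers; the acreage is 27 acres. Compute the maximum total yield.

38

2×Q and 3×J: area 27 ≤ 27, yield 2·5 + 3·9 = 37.
4×Q and 2×J: area 26 ≤ 27, yield 4·5 + 2·9 = 38.
Best is 38.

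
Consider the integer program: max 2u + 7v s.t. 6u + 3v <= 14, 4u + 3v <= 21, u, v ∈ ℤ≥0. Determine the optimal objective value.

28

The continuous relaxation peaks at (0, 4.67) with value 32.67; rounding to a feasible lattice point costs some objective.
(u,v)=(0,4) is feasible, giving 28.
(u,v)=(0,3) is feasible, giving 21.
No feasible integer point exceeds 28.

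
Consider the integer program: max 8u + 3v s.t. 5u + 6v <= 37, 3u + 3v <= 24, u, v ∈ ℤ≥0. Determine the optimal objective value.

(u,v)=(7,0): 5·7+6·0=35≤37, 3·7+3·0=21≤24, objective 56.
(u,v)=(6,1): 5·6+6·1=36≤37, 3·6+3·1=21≤24, objective 51.
No feasible integer point exceeds 56.

56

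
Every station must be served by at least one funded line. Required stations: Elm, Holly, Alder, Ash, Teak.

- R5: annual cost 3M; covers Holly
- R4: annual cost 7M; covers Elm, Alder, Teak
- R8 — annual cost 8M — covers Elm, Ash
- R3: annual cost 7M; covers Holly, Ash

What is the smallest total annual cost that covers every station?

The greedy cost-per-new-station heuristic would pick R4, R5, and R3 for 17, but a cheaper cover exists.
Choose R4 and R3: together they cover Elm, Holly, Alder, Ash, Teak — every station.
Total annual cost: 7 + 7 = 14.
No cover costs less than 14.

14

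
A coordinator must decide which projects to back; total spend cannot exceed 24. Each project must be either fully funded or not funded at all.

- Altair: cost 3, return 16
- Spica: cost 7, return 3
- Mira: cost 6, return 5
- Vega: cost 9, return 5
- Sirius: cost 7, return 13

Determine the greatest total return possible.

37

Allowing fractional choices, the relaxed optimum would be about 38.4, but projects are indivisible.
Altair + Vega + Sirius: cost 3 + 9 + 7 = 19 ≤ 24, return 16 + 5 + 13 = 34.
Altair + Spica + Mira + Sirius: cost 3 + 7 + 6 + 7 = 23 ≤ 24, return 16 + 3 + 5 + 13 = 37.
Altair + Mira + Sirius: cost 3 + 6 + 7 = 16 ≤ 24, return 16 + 5 + 13 = 34.
Best is Altair, Spica, Mira, and Sirius with total return 37.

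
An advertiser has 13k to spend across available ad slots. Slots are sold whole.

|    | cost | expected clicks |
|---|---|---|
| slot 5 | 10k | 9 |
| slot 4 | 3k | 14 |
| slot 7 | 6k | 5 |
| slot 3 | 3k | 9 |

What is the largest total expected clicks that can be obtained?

Allowing fractional choices, the relaxed optimum would be about 29.3, but ad slots are indivisible.
slot 5 + slot 4: cost 10 + 3 = 13 ≤ 13, expected clicks 9 + 14 = 23.
slot 4 + slot 3: cost 3 + 3 = 6 ≤ 13, expected clicks 14 + 9 = 23.
slot 4 + slot 7 + slot 3: cost 3 + 6 + 3 = 12 ≤ 13, expected clicks 14 + 5 + 9 = 28.
Best is slot 4, slot 7, and slot 3 with total expected clicks 28.

28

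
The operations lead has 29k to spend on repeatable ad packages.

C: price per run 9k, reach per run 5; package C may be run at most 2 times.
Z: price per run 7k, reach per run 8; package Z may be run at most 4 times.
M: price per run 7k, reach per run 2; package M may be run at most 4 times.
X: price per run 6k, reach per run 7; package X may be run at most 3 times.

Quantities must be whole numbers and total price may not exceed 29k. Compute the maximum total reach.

32

4×Z: price 28 ≤ 29, reach 4·8 = 32.
3×Z and 1×X: price 27 ≤ 29, reach 3·8 + 1·7 = 31.
Best is 32.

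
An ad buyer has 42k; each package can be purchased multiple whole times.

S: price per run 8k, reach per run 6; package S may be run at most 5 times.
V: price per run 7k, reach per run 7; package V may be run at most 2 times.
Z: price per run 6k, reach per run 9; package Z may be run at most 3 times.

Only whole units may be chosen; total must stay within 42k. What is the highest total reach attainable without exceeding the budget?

Z has the best ratio (9/6); taking only Z gives at most 3×9 = 27 (stopped by the supply cap of 3).
Mixing does better — 1×S, 2×V, and 3×Z: price 40 ≤ 42, reach 1·6 + 2·7 + 3·9 = 47.

47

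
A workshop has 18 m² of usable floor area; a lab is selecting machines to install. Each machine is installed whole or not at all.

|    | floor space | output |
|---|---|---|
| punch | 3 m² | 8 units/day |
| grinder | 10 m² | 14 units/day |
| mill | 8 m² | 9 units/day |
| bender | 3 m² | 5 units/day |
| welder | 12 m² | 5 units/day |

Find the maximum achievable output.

27

Allowing fractional choices, the relaxed optimum would be about 29.2, but machines are indivisible.
punch + grinder: floor space 3 + 10 = 13 ≤ 18, output 8 + 14 = 22.
grinder + mill: floor space 10 + 8 = 18 ≤ 18, output 14 + 9 = 23.
punch + grinder + bender: floor space 3 + 10 + 3 = 16 ≤ 18, output 8 + 14 + 5 = 27.
Best is punch, grinder, and bender with total output 27.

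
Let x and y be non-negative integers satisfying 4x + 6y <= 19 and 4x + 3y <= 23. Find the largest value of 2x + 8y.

Relaxing integrality, the LP optimum is 25.33 at (x,y) = (0, 3.17), which is not an integer point.
(x,y)=(0,3): 4·0+6·3=18≤19, 4·0+3·3=9≤23, objective 24.
(x,y)=(1,2): 4·1+6·2=16≤19, 4·1+3·2=10≤23, objective 18.
(x,y)=(0,2): 4·0+6·2=12≤19, 4·0+3·2=6≤23, objective 16.
Maximum is 24 at (x,y)=(0,3).

24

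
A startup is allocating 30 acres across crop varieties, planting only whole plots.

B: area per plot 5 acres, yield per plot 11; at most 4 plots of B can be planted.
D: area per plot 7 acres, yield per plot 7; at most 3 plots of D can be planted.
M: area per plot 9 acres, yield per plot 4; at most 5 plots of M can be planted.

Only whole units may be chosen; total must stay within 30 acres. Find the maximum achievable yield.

Take 4×B and 1×D: area 27 ≤ 30, yield 4·11 + 1·7 = 51.
B has the best ratio (11/5) and is taken to its limit of 4; remaining capacity is filled optimally with the others.

51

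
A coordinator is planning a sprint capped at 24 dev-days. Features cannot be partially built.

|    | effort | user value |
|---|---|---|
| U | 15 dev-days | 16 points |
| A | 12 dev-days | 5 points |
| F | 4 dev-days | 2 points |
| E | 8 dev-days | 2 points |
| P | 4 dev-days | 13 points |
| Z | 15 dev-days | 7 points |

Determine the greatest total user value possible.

This is a 0-1 knapsack instance.
U + P: effort 15 + 4 = 19 ≤ 24, user value 16 + 13 = 29.
F + P + Z: effort 4 + 4 + 15 = 23 ≤ 24, user value 2 + 13 + 7 = 22.
U + F + P: effort 15 + 4 + 4 = 23 ≤ 24, user value 16 + 2 + 13 = 31.
Best is U, F, and P with total user value 31.

31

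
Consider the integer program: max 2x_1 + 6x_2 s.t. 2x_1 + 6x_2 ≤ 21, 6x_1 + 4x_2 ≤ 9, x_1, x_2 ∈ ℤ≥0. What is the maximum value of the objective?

(x_1,x_2)=(0,2): 2·0+6·2=12≤21, 6·0+4·2=8≤9, objective 12.
(x_1,x_2)=(0,1): 2·0+6·1=6≤21, 6·0+4·1=4≤9, objective 6.
Maximum is 12 at (x_1,x_2)=(0,2).

12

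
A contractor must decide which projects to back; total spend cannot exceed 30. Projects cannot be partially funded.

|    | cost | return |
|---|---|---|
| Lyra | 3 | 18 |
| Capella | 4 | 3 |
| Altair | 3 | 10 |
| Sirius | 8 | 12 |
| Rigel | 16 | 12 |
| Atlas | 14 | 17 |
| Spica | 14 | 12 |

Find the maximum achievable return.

Allowing fractional choices, the relaxed optimum would be about 58.7, but projects are indivisible.
Lyra + Altair + Sirius + Spica: cost 3 + 3 + 8 + 14 = 28 ≤ 30, return 18 + 10 + 12 + 12 = 52.
Lyra + Altair + Sirius + Atlas: cost 3 + 3 + 8 + 14 = 28 ≤ 30, return 18 + 10 + 12 + 17 = 57.
Lyra + Altair + Sirius + Rigel: cost 3 + 3 + 8 + 16 = 30 ≤ 30, return 18 + 10 + 12 + 12 = 52.
Best is Lyra, Altair, Sirius, and Atlas with total return 57.

57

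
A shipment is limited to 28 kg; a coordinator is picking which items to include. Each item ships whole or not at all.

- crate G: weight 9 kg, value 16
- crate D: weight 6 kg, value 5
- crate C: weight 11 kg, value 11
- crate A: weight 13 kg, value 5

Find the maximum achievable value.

32

Take crate G, crate D, and crate C: weight 9 + 6 + 11 = 26 ≤ 28, value 16 + 5 + 11 = 32.
No other feasible combination does better.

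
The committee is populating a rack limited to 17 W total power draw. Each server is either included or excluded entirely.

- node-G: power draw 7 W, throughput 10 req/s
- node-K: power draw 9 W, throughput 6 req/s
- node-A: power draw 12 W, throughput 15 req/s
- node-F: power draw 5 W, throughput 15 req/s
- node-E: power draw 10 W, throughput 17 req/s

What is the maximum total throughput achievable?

This is a 0-1 knapsack instance.
Take node-F and node-E: power draw 5 + 10 = 15 ≤ 17, throughput 15 + 17 = 32.
No other feasible combination does better.

32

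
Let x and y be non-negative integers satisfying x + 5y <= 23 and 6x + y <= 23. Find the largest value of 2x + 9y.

42

Relaxing integrality, the LP optimum is 42.03 at (x,y) = (3.17, 3.97), which is not an integer point.
(x,y)=(3,4): 1·3+5·4=23≤23, 6·3+1·4=22≤23, objective 42.
(x,y)=(2,4): 1·2+5·4=22≤23, 6·2+1·4=16≤23, objective 40.
(x,y)=(3,3): 1·3+5·3=18≤23, 6·3+1·3=21≤23, objective 33.
Maximum is 42 at (x,y)=(3,4).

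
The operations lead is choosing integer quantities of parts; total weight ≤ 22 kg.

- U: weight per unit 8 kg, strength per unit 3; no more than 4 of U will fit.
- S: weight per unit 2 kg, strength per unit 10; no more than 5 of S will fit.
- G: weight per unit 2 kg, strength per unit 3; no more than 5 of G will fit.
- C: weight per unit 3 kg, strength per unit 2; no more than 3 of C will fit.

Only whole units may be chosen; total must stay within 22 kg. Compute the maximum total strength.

S has the best ratio (10/2); taking only S gives at most 5×10 = 50 (stopped by the supply cap of 5).
Mixing does better — 5×S and 5×G: weight 20 ≤ 22, strength 5·10 + 5·3 = 65.

65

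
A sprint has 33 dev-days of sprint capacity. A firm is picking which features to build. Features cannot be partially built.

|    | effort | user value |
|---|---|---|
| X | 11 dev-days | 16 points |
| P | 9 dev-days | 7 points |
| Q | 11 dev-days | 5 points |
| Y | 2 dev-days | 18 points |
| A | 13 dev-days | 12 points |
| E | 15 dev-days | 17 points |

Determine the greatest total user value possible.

51

Take X, Y, and E: effort 11 + 2 + 15 = 28 ≤ 33, user value 16 + 18 + 17 = 51.
No other feasible combination does better.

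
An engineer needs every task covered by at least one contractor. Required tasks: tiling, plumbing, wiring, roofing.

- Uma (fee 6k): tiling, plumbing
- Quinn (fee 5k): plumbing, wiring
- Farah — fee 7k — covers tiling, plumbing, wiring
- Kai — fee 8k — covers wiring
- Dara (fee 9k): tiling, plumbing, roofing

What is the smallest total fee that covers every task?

This is an integer covering problem.
The greedy cost-per-new-task heuristic would pick Farah and Dara for 16, but a cheaper cover exists.
Choose Quinn and Dara: together they cover tiling, plumbing, wiring, roofing — every task.
Total fee: 5 + 9 = 14.
No cover costs less than 14.

14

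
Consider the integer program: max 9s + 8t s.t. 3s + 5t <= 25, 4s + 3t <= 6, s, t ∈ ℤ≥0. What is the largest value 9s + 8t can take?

(s,t)=(0,2): 3·0+5·2=10≤25, 4·0+3·2=6≤6, objective 16.
(s,t)=(0,1): 3·0+5·1=5≤25, 4·0+3·1=3≤6, objective 8.
The best lattice point is (0,2), giving 16.

16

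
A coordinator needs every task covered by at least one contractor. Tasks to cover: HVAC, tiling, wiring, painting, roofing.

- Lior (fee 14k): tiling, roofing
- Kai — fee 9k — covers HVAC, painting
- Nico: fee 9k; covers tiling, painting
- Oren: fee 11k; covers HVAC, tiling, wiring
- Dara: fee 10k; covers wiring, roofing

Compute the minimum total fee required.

28

This is a weighted set-cover instance.
The greedy cost-per-new-task heuristic would pick Oren, Kai, and Dara for 30, but a cheaper cover exists.
Choose Kai, Nico, and Dara: together they cover HVAC, tiling, wiring, painting, roofing — every task.
Total fee: 9 + 9 + 10 = 28.
No cover costs less than 28.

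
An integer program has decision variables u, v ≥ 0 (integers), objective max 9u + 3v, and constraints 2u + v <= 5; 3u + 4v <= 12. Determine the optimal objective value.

21

Relaxing integrality, the LP optimum is 22.50 at (u,v) = (2.5, 0), which is not an integer point.
(u,v)=(2,1): 2·2+1·1=5≤5, 3·2+4·1=10≤12, objective 21.
(u,v)=(2,0): 2·2+1·0=4≤5, 3·2+4·0=6≤12, objective 18.
(u,v)=(1,2): 2·1+1·2=4≤5, 3·1+4·2=11≤12, objective 15.
(u,v)=(1,1): 2·1+1·1=3≤5, 3·1+4·1=7≤12, objective 12.
The best lattice point is (2,1), giving 21.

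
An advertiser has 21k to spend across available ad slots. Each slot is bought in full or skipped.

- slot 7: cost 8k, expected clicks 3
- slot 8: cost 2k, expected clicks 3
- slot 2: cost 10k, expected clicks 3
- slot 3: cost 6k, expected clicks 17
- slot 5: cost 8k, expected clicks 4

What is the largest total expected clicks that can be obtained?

slot 8 + slot 2 + slot 3: cost 2 + 10 + 6 = 18 ≤ 21, expected clicks 3 + 3 + 17 = 23.
slot 8 + slot 3 + slot 5: cost 2 + 6 + 8 = 16 ≤ 21, expected clicks 3 + 17 + 4 = 24.
slot 7 + slot 8 + slot 3: cost 8 + 2 + 6 = 16 ≤ 21, expected clicks 3 + 3 + 17 = 23.
Best is slot 8, slot 3, and slot 5 with total expected clicks 24.

24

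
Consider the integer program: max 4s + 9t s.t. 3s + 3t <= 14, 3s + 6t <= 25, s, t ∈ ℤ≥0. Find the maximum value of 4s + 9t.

36

(s,t)=(0,4): 3·0+3·4=12≤14, 3·0+6·4=24≤25, objective 36.
(s,t)=(1,3): 3·1+3·3=12≤14, 3·1+6·3=21≤25, objective 31.
The best lattice point is (0,4), giving 36.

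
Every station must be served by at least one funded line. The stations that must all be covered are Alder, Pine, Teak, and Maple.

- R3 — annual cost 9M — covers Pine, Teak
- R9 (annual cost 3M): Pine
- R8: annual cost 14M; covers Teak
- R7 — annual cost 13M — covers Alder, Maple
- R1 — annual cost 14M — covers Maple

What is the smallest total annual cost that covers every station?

The greedy cost-per-new-station heuristic would pick R9, R7, and R3 for 25, but a cheaper cover exists.
Choose R3 and R7: together they cover Alder, Pine, Teak, Maple — every station.
Total annual cost: 9 + 13 = 22.
No cover costs less than 22.

22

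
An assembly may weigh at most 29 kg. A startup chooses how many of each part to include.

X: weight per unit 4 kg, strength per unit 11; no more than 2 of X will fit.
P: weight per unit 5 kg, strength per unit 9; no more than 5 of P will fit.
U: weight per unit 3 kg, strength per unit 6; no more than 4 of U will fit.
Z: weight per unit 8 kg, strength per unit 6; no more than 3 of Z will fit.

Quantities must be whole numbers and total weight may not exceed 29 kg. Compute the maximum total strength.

Take 2×X, 3×P, and 2×U: weight 29 ≤ 29, strength 2·11 + 3·9 + 2·6 = 61.
X has the best ratio (11/4) and is taken to its limit of 2; remaining capacity is filled optimally with the others.

61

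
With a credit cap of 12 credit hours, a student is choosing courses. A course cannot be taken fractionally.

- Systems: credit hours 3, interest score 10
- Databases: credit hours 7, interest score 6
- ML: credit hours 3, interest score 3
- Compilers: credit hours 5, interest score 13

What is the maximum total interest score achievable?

Allowing fractional choices, the relaxed optimum would be about 26.9, but courses are indivisible.
Systems + Compilers: credit hours 3 + 5 = 8 ≤ 12, interest score 10 + 13 = 23.
Databases + Compilers: credit hours 7 + 5 = 12 ≤ 12, interest score 6 + 13 = 19.
Systems + ML + Compilers: credit hours 3 + 3 + 5 = 11 ≤ 12, interest score 10 + 3 + 13 = 26.
Best is Systems, ML, and Compilers with total interest score 26.

26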